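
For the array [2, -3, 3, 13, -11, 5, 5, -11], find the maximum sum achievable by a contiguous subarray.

Using Kadane's algorithm on [2, -3, 3, 13, -11, 5, 5, -11]:

Scanning through the array:
Position 1 (value -3): max_ending_here = -1, max_so_far = 2
Position 2 (value 3): max_ending_here = 3, max_so_far = 3
Position 3 (value 13): max_ending_here = 16, max_so_far = 16
Position 4 (value -11): max_ending_here = 5, max_so_far = 16
Position 5 (value 5): max_ending_here = 10, max_so_far = 16
Position 6 (value 5): max_ending_here = 15, max_so_far = 16
Position 7 (value -11): max_ending_here = 4, max_so_far = 16

Maximum subarray: [3, 13]
Maximum sum: 16

The maximum subarray is [3, 13] with sum 16. This subarray runs from index 2 to index 3.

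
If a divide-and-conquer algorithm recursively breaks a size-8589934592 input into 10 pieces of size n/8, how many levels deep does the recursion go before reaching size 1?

For divide and conquer with division factor 8:

Problem sizes at each level:
Level 0: 8589934592
Level 1: 1073741824
Level 2: 134217728
Level 3: 16777216
Level 4: 2097152
Level 5: 262144
Level 6: 32768
Level 7: 4096
Level 8: 512
Level 9: 64
Level 10: 8
Level 11: 1

The root is level 0 and the size-1 base case is level 11 (the tree spans levels 0 through 11, i.e. 12 levels counting the root), so the depth is the number of divisions: log_8(8589934592) = 11

The recursion tree depth is log_8(8589934592) = 11. At each level, the problem size is divided by 8, so it takes 11 divisions to reduce to a base case of size 1. The algorithm makes 10 recursive calls at each level.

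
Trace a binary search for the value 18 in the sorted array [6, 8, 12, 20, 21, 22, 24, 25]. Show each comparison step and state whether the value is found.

Binary search for 18 in [6, 8, 12, 20, 21, 22, 24, 25]:

lo=0, hi=7, mid=3, arr[mid]=20 -> 20 > 18, search left half
lo=0, hi=2, mid=1, arr[mid]=8 -> 8 < 18, search right half
lo=2, hi=2, mid=2, arr[mid]=12 -> 12 < 18, search right half
lo=3 > hi=2, target 18 not found

Binary search determines that 18 is not in the array after 3 comparisons. The search space was exhausted without finding the target.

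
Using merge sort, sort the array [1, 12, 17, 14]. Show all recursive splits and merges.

Merge sort trace:

Split: [1, 12, 17, 14] -> [1, 12] and [17, 14]
  Split: [1, 12] -> [1] and [12]
  Merge: [1] + [12] -> [1, 12]
  Split: [17, 14] -> [17] and [14]
  Merge: [17] + [14] -> [14, 17]
Merge: [1, 12] + [14, 17] -> [1, 12, 14, 17]

Final sorted array: [1, 12, 14, 17]

The merge sort proceeds by recursively splitting the array and merging sorted halves.
After all merges, the sorted array is [1, 12, 14, 17].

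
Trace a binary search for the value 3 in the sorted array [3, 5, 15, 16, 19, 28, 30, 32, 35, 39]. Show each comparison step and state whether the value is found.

Binary search for 3 in [3, 5, 15, 16, 19, 28, 30, 32, 35, 39]:

lo=0, hi=9, mid=4, arr[mid]=19 -> 19 > 3, search left half
lo=0, hi=3, mid=1, arr[mid]=5 -> 5 > 3, search left half
lo=0, hi=0, mid=0, arr[mid]=3 -> Found target at index 0!

Binary search finds 3 at index 0 after 3 comparisons. The search repeatedly halves the search space by comparing with the middle element.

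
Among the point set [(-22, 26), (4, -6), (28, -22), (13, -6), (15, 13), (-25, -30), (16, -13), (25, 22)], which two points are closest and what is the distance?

Computing all pairwise distances among 8 points:

d((-22, 26), (4, -6)) = 41.2311
d((-22, 26), (28, -22)) = 69.3109
d((-22, 26), (13, -6)) = 47.4236
d((-22, 26), (15, 13)) = 39.2173
d((-22, 26), (-25, -30)) = 56.0803
d((-22, 26), (16, -13)) = 54.4518
d((-22, 26), (25, 22)) = 47.1699
d((4, -6), (28, -22)) = 28.8444
d((4, -6), (13, -6)) = 9.0
d((4, -6), (15, 13)) = 21.9545
d((4, -6), (-25, -30)) = 37.6431
d((4, -6), (16, -13)) = 13.8924
d((4, -6), (25, 22)) = 35.0
d((28, -22), (13, -6)) = 21.9317
d((28, -22), (15, 13)) = 37.3363
d((28, -22), (-25, -30)) = 53.6004
d((28, -22), (16, -13)) = 15.0
d((28, -22), (25, 22)) = 44.1022
d((13, -6), (15, 13)) = 19.105
d((13, -6), (-25, -30)) = 44.9444
d((13, -6), (16, -13)) = 7.6158 <-- minimum
d((13, -6), (25, 22)) = 30.4631
d((15, 13), (-25, -30)) = 58.7282
d((15, 13), (16, -13)) = 26.0192
d((15, 13), (25, 22)) = 13.4536
d((-25, -30), (16, -13)) = 44.3847
d((-25, -30), (25, 22)) = 72.1388
d((16, -13), (25, 22)) = 36.1386

Closest pair: (13, -6) and (16, -13) with distance 7.6158

The closest pair is (13, -6) and (16, -13) with Euclidean distance 7.6158. For 8 points, brute-force pairwise comparison is shown above. For large n, the divide-and-conquer algorithm (sort by x, recurse on halves, check the dividing strip) achieves O(n log n).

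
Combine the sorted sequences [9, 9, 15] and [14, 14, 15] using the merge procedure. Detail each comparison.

Merging process:

Compare 9 vs 14: take 9 from left. Merged: [9]
Compare 9 vs 14: take 9 from left. Merged: [9, 9]
Compare 15 vs 14: take 14 from right. Merged: [9, 9, 14]
Compare 15 vs 14: take 14 from right. Merged: [9, 9, 14, 14]
Compare 15 vs 15: take 15 from left. Merged: [9, 9, 14, 14, 15]
Append remaining from right: [15]. Merged: [9, 9, 14, 14, 15, 15]

Final merged array: [9, 9, 14, 14, 15, 15]
Total comparisons: 5

The merged array is [9, 9, 14, 14, 15, 15], requiring 5 comparisons. The merge step runs in O(n) time where n is the total number of elements.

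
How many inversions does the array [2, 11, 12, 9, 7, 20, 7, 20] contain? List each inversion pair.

Finding inversions in [2, 11, 12, 9, 7, 20, 7, 20]:

(1, 3): arr[1]=11 > arr[3]=9
(1, 4): arr[1]=11 > arr[4]=7
(1, 6): arr[1]=11 > arr[6]=7
(2, 3): arr[2]=12 > arr[3]=9
(2, 4): arr[2]=12 > arr[4]=7
(2, 6): arr[2]=12 > arr[6]=7
(3, 4): arr[3]=9 > arr[4]=7
(3, 6): arr[3]=9 > arr[6]=7
(5, 6): arr[5]=20 > arr[6]=7

Total inversions: 9

The array has 9 inversion(s): (1,3), (1,4), (1,6), (2,3), (2,4), (2,6), (3,4), (3,6), (5,6). Each pair (i,j) satisfies i < j and arr[i] > arr[j].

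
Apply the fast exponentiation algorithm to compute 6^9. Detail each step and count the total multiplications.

Computing 6^9 by squaring (build up from 6^1; each line after the first costs one multiplication):

6^1 = 6
6^2 = (6^1)^2 = 6^2 = 36
6^4 = (6^2)^2 = 36^2 = 1296
6^8 = (6^4)^2 = 1296^2 = 1679616
6^9 = 6 * 6^8 = 6 * 1679616 = 10077696

Result: 10077696
Multiplications needed: 4 (4 lines after 6^1)

6^9 = 10077696. Using exponentiation by squaring, this requires 4 multiplications. The key idea: if the exponent is even, square the half-power; if odd, multiply by the base once.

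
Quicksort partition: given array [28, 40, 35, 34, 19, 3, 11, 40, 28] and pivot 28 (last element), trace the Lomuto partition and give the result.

Lomuto partition with pivot = 28:

Initial array: [28, 40, 35, 34, 19, 3, 11, 40, 28]

arr[0]=28 <= 28: swap with position 0, array becomes [28, 40, 35, 34, 19, 3, 11, 40, 28]
arr[1]=40 > 28: no swap
arr[2]=35 > 28: no swap
arr[3]=34 > 28: no swap
arr[4]=19 <= 28: swap with position 1, array becomes [28, 19, 35, 34, 40, 3, 11, 40, 28]
arr[5]=3 <= 28: swap with position 2, array becomes [28, 19, 3, 34, 40, 35, 11, 40, 28]
arr[6]=11 <= 28: swap with position 3, array becomes [28, 19, 3, 11, 40, 35, 34, 40, 28]
arr[7]=40 > 28: no swap

Place pivot at position 4: [28, 19, 3, 11, 28, 35, 34, 40, 40]
Pivot position: 4

After partitioning with pivot 28, the array becomes [28, 19, 3, 11, 28, 35, 34, 40, 40]. The pivot is placed at index 4. All elements to the left of the pivot are <= 28, and all elements to the right are > 28.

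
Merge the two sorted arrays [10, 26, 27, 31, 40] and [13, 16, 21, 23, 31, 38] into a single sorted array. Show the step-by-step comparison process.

Merging process:

Compare 10 vs 13: take 10 from left. Merged: [10]
Compare 26 vs 13: take 13 from right. Merged: [10, 13]
Compare 26 vs 16: take 16 from right. Merged: [10, 13, 16]
Compare 26 vs 21: take 21 from right. Merged: [10, 13, 16, 21]
Compare 26 vs 23: take 23 from right. Merged: [10, 13, 16, 21, 23]
Compare 26 vs 31: take 26 from left. Merged: [10, 13, 16, 21, 23, 26]
Compare 27 vs 31: take 27 from left. Merged: [10, 13, 16, 21, 23, 26, 27]
Compare 31 vs 31: take 31 from left. Merged: [10, 13, 16, 21, 23, 26, 27, 31]
Compare 40 vs 31: take 31 from right. Merged: [10, 13, 16, 21, 23, 26, 27, 31, 31]
Compare 40 vs 38: take 38 from right. Merged: [10, 13, 16, 21, 23, 26, 27, 31, 31, 38]
Append remaining from left: [40]. Merged: [10, 13, 16, 21, 23, 26, 27, 31, 31, 38, 40]

Final merged array: [10, 13, 16, 21, 23, 26, 27, 31, 31, 38, 40]
Total comparisons: 10

The merged array is [10, 13, 16, 21, 23, 26, 27, 31, 31, 38, 40], requiring 10 comparisons. The merge step runs in O(n) time where n is the total number of elements.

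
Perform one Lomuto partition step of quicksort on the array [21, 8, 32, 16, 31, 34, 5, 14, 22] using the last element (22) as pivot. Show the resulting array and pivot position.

Lomuto partition with pivot = 22:

Initial array: [21, 8, 32, 16, 31, 34, 5, 14, 22]

arr[0]=21 <= 22: swap with position 0, array becomes [21, 8, 32, 16, 31, 34, 5, 14, 22]
arr[1]=8 <= 22: swap with position 1, array becomes [21, 8, 32, 16, 31, 34, 5, 14, 22]
arr[2]=32 > 22: no swap
arr[3]=16 <= 22: swap with position 2, array becomes [21, 8, 16, 32, 31, 34, 5, 14, 22]
arr[4]=31 > 22: no swap
arr[5]=34 > 22: no swap
arr[6]=5 <= 22: swap with position 3, array becomes [21, 8, 16, 5, 31, 34, 32, 14, 22]
arr[7]=14 <= 22: swap with position 4, array becomes [21, 8, 16, 5, 14, 34, 32, 31, 22]

Place pivot at position 5: [21, 8, 16, 5, 14, 22, 32, 31, 34]
Pivot position: 5

After partitioning with pivot 22, the array becomes [21, 8, 16, 5, 14, 22, 32, 31, 34]. The pivot is placed at index 5. All elements to the left of the pivot are <= 22, and all elements to the right are > 22.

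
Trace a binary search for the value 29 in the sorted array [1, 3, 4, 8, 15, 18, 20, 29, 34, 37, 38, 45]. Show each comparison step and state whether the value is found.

Binary search for 29 in [1, 3, 4, 8, 15, 18, 20, 29, 34, 37, 38, 45]:

lo=0, hi=11, mid=5, arr[mid]=18 -> 18 < 29, search right half
lo=6, hi=11, mid=8, arr[mid]=34 -> 34 > 29, search left half
lo=6, hi=7, mid=6, arr[mid]=20 -> 20 < 29, search right half
lo=7, hi=7, mid=7, arr[mid]=29 -> Found target at index 7!

Binary search finds 29 at index 7 after 4 comparisons. The search repeatedly halves the search space by comparing with the middle element.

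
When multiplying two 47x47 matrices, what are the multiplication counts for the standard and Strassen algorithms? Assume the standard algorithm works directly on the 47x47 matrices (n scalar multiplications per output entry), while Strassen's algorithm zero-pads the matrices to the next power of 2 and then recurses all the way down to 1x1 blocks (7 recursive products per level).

Matrix multiplication for 47x47 matrices:

Strassen's algorithm requires power-of-2 dimensions. Pad 47x47 to 64x64 (next power of 2).

Standard algorithm: 47^3 = 103823 multiplications
Strassen's algorithm: 7^(log2(64)) = 7^6 = 117649 multiplications
Difference: 103823 - 117649 = -13826 (Strassen uses MORE here due to padding overhead — for small or just-over-power-of-2 n, padding can outweigh the per-level savings)

Standard: 103823 multiplications (47^3). Strassen: 117649 multiplications (7^6, after padding to 64x64). Strassen reduces 8 recursive multiplications to 7 at each level.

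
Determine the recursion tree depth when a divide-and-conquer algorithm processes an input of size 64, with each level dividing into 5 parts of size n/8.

For divide and conquer with division factor 8:

Problem sizes at each level:
Level 0: 64
Level 1: 8
Level 2: 1

The root is level 0 and the size-1 base case is level 2 (the tree spans levels 0 through 2, i.e. 3 levels counting the root), so the depth is the number of divisions: log_8(64) = 2

The recursion tree depth is log_8(64) = 2. At each level, the problem size is divided by 8, so it takes 2 divisions to reduce to a base case of size 1. The algorithm makes 5 recursive calls at each level.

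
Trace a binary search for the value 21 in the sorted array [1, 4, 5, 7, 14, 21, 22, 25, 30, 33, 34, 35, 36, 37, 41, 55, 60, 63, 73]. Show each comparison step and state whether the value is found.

Binary search for 21 in [1, 4, 5, 7, 14, 21, 22, 25, 30, 33, 34, 35, 36, 37, 41, 55, 60, 63, 73]:

lo=0, hi=18, mid=9, arr[mid]=33 -> 33 > 21, search left half
lo=0, hi=8, mid=4, arr[mid]=14 -> 14 < 21, search right half
lo=5, hi=8, mid=6, arr[mid]=22 -> 22 > 21, search left half
lo=5, hi=5, mid=5, arr[mid]=21 -> Found target at index 5!

Binary search finds 21 at index 5 after 4 comparisons. The search repeatedly halves the search space by comparing with the middle element.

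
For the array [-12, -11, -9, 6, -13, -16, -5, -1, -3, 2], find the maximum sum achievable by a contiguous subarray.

Using Kadane's algorithm on [-12, -11, -9, 6, -13, -16, -5, -1, -3, 2]:

Scanning through the array:
Position 1 (value -11): max_ending_here = -11, max_so_far = -11
Position 2 (value -9): max_ending_here = -9, max_so_far = -9
Position 3 (value 6): max_ending_here = 6, max_so_far = 6
Position 4 (value -13): max_ending_here = -7, max_so_far = 6
Position 5 (value -16): max_ending_here = -16, max_so_far = 6
Position 6 (value -5): max_ending_here = -5, max_so_far = 6
Position 7 (value -1): max_ending_here = -1, max_so_far = 6
Position 8 (value -3): max_ending_here = -3, max_so_far = 6
Position 9 (value 2): max_ending_here = 2, max_so_far = 6

Maximum subarray: [6]
Maximum sum: 6

The maximum subarray is [6] with sum 6. This subarray runs from index 3 to index 3.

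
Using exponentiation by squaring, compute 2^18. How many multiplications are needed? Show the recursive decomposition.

Computing 2^18 by squaring (build up from 2^1; each line after the first costs one multiplication):

2^1 = 2
2^2 = (2^1)^2 = 2^2 = 4
2^4 = (2^2)^2 = 4^2 = 16
2^8 = (2^4)^2 = 16^2 = 256
2^9 = 2 * 2^8 = 2 * 256 = 512
2^18 = (2^9)^2 = 512^2 = 262144

Result: 262144
Multiplications needed: 5 (5 lines after 2^1)

2^18 = 262144. Using exponentiation by squaring, this requires 5 multiplications. The key idea: if the exponent is even, square the half-power; if odd, multiply by the base once.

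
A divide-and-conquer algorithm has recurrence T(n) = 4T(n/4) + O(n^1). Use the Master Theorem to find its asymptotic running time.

Master Theorem for T(n) = 4T(n/4) + O(n^1):

a = 4, b = 4, c = 1
log_b(a) = log_4(4) = 1.0000

Case 2: c = 1 = log_4(4) = 1.0000
T(n) = O(n^1 log n) = O(n log n)

For T(n) = 4T(n/4) + O(n^1): log_4(4) = 1.0000. This is Case 2 of the Master Theorem (c = log_b(a), equal work at all levels), giving O(n log n).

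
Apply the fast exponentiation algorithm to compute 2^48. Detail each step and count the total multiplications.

Computing 2^48 by squaring (build up from 2^1; each line after the first costs one multiplication):

2^1 = 2
2^2 = (2^1)^2 = 2^2 = 4
2^3 = 2 * 2^2 = 2 * 4 = 8
2^6 = (2^3)^2 = 8^2 = 64
2^12 = (2^6)^2 = 64^2 = 4096
2^24 = (2^12)^2 = 4096^2 = 16777216
2^48 = (2^24)^2 = 16777216^2 = 281474976710656

Result: 281474976710656
Multiplications needed: 6 (6 lines after 2^1)

2^48 = 281474976710656. Using exponentiation by squaring, this requires 6 multiplications. The key idea: if the exponent is even, square the half-power; if odd, multiply by the base once.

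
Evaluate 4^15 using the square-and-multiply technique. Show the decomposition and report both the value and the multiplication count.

Computing 4^15 by squaring (build up from 4^1; each line after the first costs one multiplication):

4^1 = 4
4^2 = (4^1)^2 = 4^2 = 16
4^3 = 4 * 4^2 = 4 * 16 = 64
4^6 = (4^3)^2 = 64^2 = 4096
4^7 = 4 * 4^6 = 4 * 4096 = 16384
4^14 = (4^7)^2 = 16384^2 = 268435456
4^15 = 4 * 4^14 = 4 * 268435456 = 1073741824

Result: 1073741824
Multiplications needed: 6 (6 lines after 4^1)

4^15 = 1073741824. Using exponentiation by squaring, this requires 6 multiplications. The key idea: if the exponent is even, square the half-power; if odd, multiply by the base once.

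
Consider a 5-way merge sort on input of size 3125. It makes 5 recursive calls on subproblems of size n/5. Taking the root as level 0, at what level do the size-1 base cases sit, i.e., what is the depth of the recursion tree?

For divide and conquer with division factor 5:

Problem sizes at each level:
Level 0: 3125
Level 1: 625
Level 2: 125
Level 3: 25
Level 4: 5
Level 5: 1

The root is level 0 and the size-1 base case is level 5 (the tree spans levels 0 through 5, i.e. 6 levels counting the root), so the depth is the number of divisions: log_5(3125) = 5

The recursion tree depth is log_5(3125) = 5. At each level, the problem size is divided by 5, so it takes 5 divisions to reduce to a base case of size 1. The algorithm makes 5 recursive calls at each level.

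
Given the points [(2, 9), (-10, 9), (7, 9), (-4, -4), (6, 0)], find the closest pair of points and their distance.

Computing all pairwise distances among 5 points:

d((2, 9), (-10, 9)) = 12.0
d((2, 9), (7, 9)) = 5.0 <-- minimum
d((2, 9), (-4, -4)) = 14.3178
d((2, 9), (6, 0)) = 9.8489
d((-10, 9), (7, 9)) = 17.0
d((-10, 9), (-4, -4)) = 14.3178
d((-10, 9), (6, 0)) = 18.3576
d((7, 9), (-4, -4)) = 17.0294
d((7, 9), (6, 0)) = 9.0554
d((-4, -4), (6, 0)) = 10.7703

Closest pair: (2, 9) and (7, 9) with distance 5.0

The closest pair is (2, 9) and (7, 9) with Euclidean distance 5.0. For 5 points, brute-force pairwise comparison is shown above. For large n, the divide-and-conquer algorithm (sort by x, recurse on halves, check the dividing strip) achieves O(n log n).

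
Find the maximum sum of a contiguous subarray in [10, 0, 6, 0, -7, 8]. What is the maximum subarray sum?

Using Kadane's algorithm on [10, 0, 6, 0, -7, 8]:

Scanning through the array:
Position 1 (value 0): max_ending_here = 10, max_so_far = 10
Position 2 (value 6): max_ending_here = 16, max_so_far = 16
Position 3 (value 0): max_ending_here = 16, max_so_far = 16
Position 4 (value -7): max_ending_here = 9, max_so_far = 16
Position 5 (value 8): max_ending_here = 17, max_so_far = 17

Maximum subarray: [10, 0, 6, 0, -7, 8]
Maximum sum: 17

The maximum subarray is [10, 0, 6, 0, -7, 8] with sum 17. This subarray runs from index 0 to index 5.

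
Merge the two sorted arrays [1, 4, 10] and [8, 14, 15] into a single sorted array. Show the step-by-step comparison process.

Merging process:

Compare 1 vs 8: take 1 from left. Merged: [1]
Compare 4 vs 8: take 4 from left. Merged: [1, 4]
Compare 10 vs 8: take 8 from right. Merged: [1, 4, 8]
Compare 10 vs 14: take 10 from left. Merged: [1, 4, 8, 10]
Append remaining from right: [14, 15]. Merged: [1, 4, 8, 10, 14, 15]

Final merged array: [1, 4, 8, 10, 14, 15]
Total comparisons: 4

The merged array is [1, 4, 8, 10, 14, 15], requiring 4 comparisons. The merge step runs in O(n) time where n is the total number of elements.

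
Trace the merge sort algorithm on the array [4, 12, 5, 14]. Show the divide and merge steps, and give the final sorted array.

Merge sort trace:

Split: [4, 12, 5, 14] -> [4, 12] and [5, 14]
  Split: [4, 12] -> [4] and [12]
  Merge: [4] + [12] -> [4, 12]
  Split: [5, 14] -> [5] and [14]
  Merge: [5] + [14] -> [5, 14]
Merge: [4, 12] + [5, 14] -> [4, 5, 12, 14]

Final sorted array: [4, 5, 12, 14]

The merge sort proceeds by recursively splitting the array and merging sorted halves.
After all merges, the sorted array is [4, 5, 12, 14].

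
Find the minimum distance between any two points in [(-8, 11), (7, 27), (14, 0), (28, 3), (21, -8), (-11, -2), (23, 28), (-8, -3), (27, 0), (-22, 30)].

Computing all pairwise distances among 10 points:

d((-8, 11), (7, 27)) = 21.9317
d((-8, 11), (14, 0)) = 24.5967
d((-8, 11), (28, 3)) = 36.8782
d((-8, 11), (21, -8)) = 34.6699
d((-8, 11), (-11, -2)) = 13.3417
d((-8, 11), (23, 28)) = 35.3553
d((-8, 11), (-8, -3)) = 14.0
d((-8, 11), (27, 0)) = 36.6879
d((-8, 11), (-22, 30)) = 23.6008
d((7, 27), (14, 0)) = 27.8927
d((7, 27), (28, 3)) = 31.8904
d((7, 27), (21, -8)) = 37.6962
d((7, 27), (-11, -2)) = 34.1321
d((7, 27), (23, 28)) = 16.0312
d((7, 27), (-8, -3)) = 33.541
d((7, 27), (27, 0)) = 33.6006
d((7, 27), (-22, 30)) = 29.1548
d((14, 0), (28, 3)) = 14.3178
d((14, 0), (21, -8)) = 10.6301
d((14, 0), (-11, -2)) = 25.0799
d((14, 0), (23, 28)) = 29.4109
d((14, 0), (-8, -3)) = 22.2036
d((14, 0), (27, 0)) = 13.0
d((14, 0), (-22, 30)) = 46.8615
d((28, 3), (21, -8)) = 13.0384
d((28, 3), (-11, -2)) = 39.3192
d((28, 3), (23, 28)) = 25.4951
d((28, 3), (-8, -3)) = 36.4966
d((28, 3), (27, 0)) = 3.1623 <-- minimum
d((28, 3), (-22, 30)) = 56.8243
d((21, -8), (-11, -2)) = 32.5576
d((21, -8), (23, 28)) = 36.0555
d((21, -8), (-8, -3)) = 29.4279
d((21, -8), (27, 0)) = 10.0
d((21, -8), (-22, 30)) = 57.3847
d((-11, -2), (23, 28)) = 45.3431
d((-11, -2), (-8, -3)) = 3.1623 <-- minimum
d((-11, -2), (27, 0)) = 38.0526
d((-11, -2), (-22, 30)) = 33.8378
d((23, 28), (-8, -3)) = 43.8406
d((23, 28), (27, 0)) = 28.2843
d((23, 28), (-22, 30)) = 45.0444
d((-8, -3), (27, 0)) = 35.1283
d((-8, -3), (-22, 30)) = 35.8469
d((27, 0), (-22, 30)) = 57.4543

Minimum distance: 3.1623 (tie among 2 pairs: (28, 3) and (27, 0); (-11, -2) and (-8, -3))

The minimum Euclidean distance is 3.1623. There is a tie: 2 pairs achieve this minimum — (28, 3) and (27, 0); (-11, -2) and (-8, -3). Any of these is a valid closest pair. For 10 points, brute-force pairwise comparison is shown above. For large n, the divide-and-conquer algorithm (sort by x, recurse on halves, check the dividing strip) achieves O(n log n).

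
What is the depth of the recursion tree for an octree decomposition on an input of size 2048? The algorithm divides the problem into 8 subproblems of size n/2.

For divide and conquer with division factor 2:

Problem sizes at each level:
Level 0: 2048
Level 1: 1024
Level 2: 512
Level 3: 256
Level 4: 128
Level 5: 64
Level 6: 32
Level 7: 16
Level 8: 8
Level 9: 4
Level 10: 2
Level 11: 1

The root is level 0 and the size-1 base case is level 11 (the tree spans levels 0 through 11, i.e. 12 levels counting the root), so the depth is the number of divisions: log_2(2048) = 11

The recursion tree depth is log_2(2048) = 11. At each level, the problem size is divided by 2, so it takes 11 divisions to reduce to a base case of size 1. The algorithm makes 8 recursive calls at each level.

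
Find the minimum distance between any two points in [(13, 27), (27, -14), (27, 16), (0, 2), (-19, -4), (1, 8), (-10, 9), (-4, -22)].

Computing all pairwise distances among 8 points:

d((13, 27), (27, -14)) = 43.3244
d((13, 27), (27, 16)) = 17.8045
d((13, 27), (0, 2)) = 28.178
d((13, 27), (-19, -4)) = 44.5533
d((13, 27), (1, 8)) = 22.4722
d((13, 27), (-10, 9)) = 29.2062
d((13, 27), (-4, -22)) = 51.8652
d((27, -14), (27, 16)) = 30.0
d((27, -14), (0, 2)) = 31.3847
d((27, -14), (-19, -4)) = 47.0744
d((27, -14), (1, 8)) = 34.0588
d((27, -14), (-10, 9)) = 43.566
d((27, -14), (-4, -22)) = 32.0156
d((27, 16), (0, 2)) = 30.4138
d((27, 16), (-19, -4)) = 50.1597
d((27, 16), (1, 8)) = 27.2029
d((27, 16), (-10, 9)) = 37.6563
d((27, 16), (-4, -22)) = 49.0408
d((0, 2), (-19, -4)) = 19.9249
d((0, 2), (1, 8)) = 6.0828 <-- minimum
d((0, 2), (-10, 9)) = 12.2066
d((0, 2), (-4, -22)) = 24.3311
d((-19, -4), (1, 8)) = 23.3238
d((-19, -4), (-10, 9)) = 15.8114
d((-19, -4), (-4, -22)) = 23.4307
d((1, 8), (-10, 9)) = 11.0454
d((1, 8), (-4, -22)) = 30.4138
d((-10, 9), (-4, -22)) = 31.5753

Closest pair: (0, 2) and (1, 8) with distance 6.0828

The closest pair is (0, 2) and (1, 8) with Euclidean distance 6.0828. For 8 points, brute-force pairwise comparison is shown above. For large n, the divide-and-conquer algorithm (sort by x, recurse on halves, check the dividing strip) achieves O(n log n).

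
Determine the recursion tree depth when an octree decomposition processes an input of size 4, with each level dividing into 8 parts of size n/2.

For divide and conquer with division factor 2:

Problem sizes at each level:
Level 0: 4
Level 1: 2
Level 2: 1

The root is level 0 and the size-1 base case is level 2 (the tree spans levels 0 through 2, i.e. 3 levels counting the root), so the depth is the number of divisions: log_2(4) = 2

The recursion tree depth is log_2(4) = 2. At each level, the problem size is divided by 2, so it takes 2 divisions to reduce to a base case of size 1. The algorithm makes 8 recursive calls at each level.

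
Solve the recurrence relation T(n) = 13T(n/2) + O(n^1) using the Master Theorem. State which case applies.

Master Theorem for T(n) = 13T(n/2) + O(n^1):

a = 13, b = 2, c = 1
log_b(a) = log_2(13) = 3.7004

Case 1: c = 1 < log_2(13) = 3.7004
T(n) = O(n^(log_2 13))

For T(n) = 13T(n/2) + O(n^1): log_2(13) = 3.7004. This is Case 1 of the Master Theorem (c < log_b(a), work dominated by leaves), giving O(n^(log_2 13)).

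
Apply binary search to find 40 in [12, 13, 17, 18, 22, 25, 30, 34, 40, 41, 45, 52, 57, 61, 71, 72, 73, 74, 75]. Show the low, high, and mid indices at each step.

Binary search for 40 in [12, 13, 17, 18, 22, 25, 30, 34, 40, 41, 45, 52, 57, 61, 71, 72, 73, 74, 75]:

lo=0, hi=18, mid=9, arr[mid]=41 -> 41 > 40, search left half
lo=0, hi=8, mid=4, arr[mid]=22 -> 22 < 40, search right half
lo=5, hi=8, mid=6, arr[mid]=30 -> 30 < 40, search right half
lo=7, hi=8, mid=7, arr[mid]=34 -> 34 < 40, search right half
lo=8, hi=8, mid=8, arr[mid]=40 -> Found target at index 8!

Binary search finds 40 at index 8 after 5 comparisons. The search repeatedly halves the search space by comparing with the middle element.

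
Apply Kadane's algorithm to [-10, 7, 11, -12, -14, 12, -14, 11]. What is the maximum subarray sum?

Using Kadane's algorithm on [-10, 7, 11, -12, -14, 12, -14, 11]:

Scanning through the array:
Position 1 (value 7): max_ending_here = 7, max_so_far = 7
Position 2 (value 11): max_ending_here = 18, max_so_far = 18
Position 3 (value -12): max_ending_here = 6, max_so_far = 18
Position 4 (value -14): max_ending_here = -8, max_so_far = 18
Position 5 (value 12): max_ending_here = 12, max_so_far = 18
Position 6 (value -14): max_ending_here = -2, max_so_far = 18
Position 7 (value 11): max_ending_here = 11, max_so_far = 18

Maximum subarray: [7, 11]
Maximum sum: 18

The maximum subarray is [7, 11] with sum 18. This subarray runs from index 1 to index 2.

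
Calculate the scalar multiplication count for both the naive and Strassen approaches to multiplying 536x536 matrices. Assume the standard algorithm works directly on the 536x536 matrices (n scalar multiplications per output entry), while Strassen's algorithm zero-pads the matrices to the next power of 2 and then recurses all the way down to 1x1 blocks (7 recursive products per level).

Matrix multiplication for 536x536 matrices:

Strassen's algorithm requires power-of-2 dimensions. Pad 536x536 to 1024x1024 (next power of 2).

Standard algorithm: 536^3 = 153990656 multiplications
Strassen's algorithm: 7^(log2(1024)) = 7^10 = 282475249 multiplications
Difference: 153990656 - 282475249 = -128484593 (Strassen uses MORE here due to padding overhead — for small or just-over-power-of-2 n, padding can outweigh the per-level savings)

Standard: 153990656 multiplications (536^3). Strassen: 282475249 multiplications (7^10, after padding to 1024x1024). Strassen reduces 8 recursive multiplications to 7 at each level.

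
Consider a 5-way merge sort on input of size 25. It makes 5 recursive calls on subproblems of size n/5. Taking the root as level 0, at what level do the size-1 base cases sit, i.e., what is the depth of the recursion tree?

For divide and conquer with division factor 5:

Problem sizes at each level:
Level 0: 25
Level 1: 5
Level 2: 1

The root is level 0 and the size-1 base case is level 2 (the tree spans levels 0 through 2, i.e. 3 levels counting the root), so the depth is the number of divisions: log_5(25) = 2

The recursion tree depth is log_5(25) = 2. At each level, the problem size is divided by 5, so it takes 2 divisions to reduce to a base case of size 1. The algorithm makes 5 recursive calls at each level.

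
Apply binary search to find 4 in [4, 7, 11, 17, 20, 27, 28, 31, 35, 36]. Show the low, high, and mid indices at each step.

Binary search for 4 in [4, 7, 11, 17, 20, 27, 28, 31, 35, 36]:

lo=0, hi=9, mid=4, arr[mid]=20 -> 20 > 4, search left half
lo=0, hi=3, mid=1, arr[mid]=7 -> 7 > 4, search left half
lo=0, hi=0, mid=0, arr[mid]=4 -> Found target at index 0!

Binary search finds 4 at index 0 after 3 comparisons. The search repeatedly halves the search space by comparing with the middle element.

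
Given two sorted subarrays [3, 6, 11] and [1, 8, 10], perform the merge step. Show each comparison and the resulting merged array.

Merging process:

Compare 3 vs 1: take 1 from right. Merged: [1]
Compare 3 vs 8: take 3 from left. Merged: [1, 3]
Compare 6 vs 8: take 6 from left. Merged: [1, 3, 6]
Compare 11 vs 8: take 8 from right. Merged: [1, 3, 6, 8]
Compare 11 vs 10: take 10 from right. Merged: [1, 3, 6, 8, 10]
Append remaining from left: [11]. Merged: [1, 3, 6, 8, 10, 11]

Final merged array: [1, 3, 6, 8, 10, 11]
Total comparisons: 5

The merged array is [1, 3, 6, 8, 10, 11], requiring 5 comparisons. The merge step runs in O(n) time where n is the total number of elements.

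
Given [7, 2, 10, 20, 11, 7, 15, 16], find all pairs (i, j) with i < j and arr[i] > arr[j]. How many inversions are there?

Finding inversions in [7, 2, 10, 20, 11, 7, 15, 16]:

(0, 1): arr[0]=7 > arr[1]=2
(2, 5): arr[2]=10 > arr[5]=7
(3, 4): arr[3]=20 > arr[4]=11
(3, 5): arr[3]=20 > arr[5]=7
(3, 6): arr[3]=20 > arr[6]=15
(3, 7): arr[3]=20 > arr[7]=16
(4, 5): arr[4]=11 > arr[5]=7

Total inversions: 7

The array has 7 inversion(s): (0,1), (2,5), (3,4), (3,5), (3,6), (3,7), (4,5). Each pair (i,j) satisfies i < j and arr[i] > arr[j].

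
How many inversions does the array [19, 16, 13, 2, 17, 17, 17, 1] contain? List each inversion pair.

Finding inversions in [19, 16, 13, 2, 17, 17, 17, 1]:

(0, 1): arr[0]=19 > arr[1]=16
(0, 2): arr[0]=19 > arr[2]=13
(0, 3): arr[0]=19 > arr[3]=2
(0, 4): arr[0]=19 > arr[4]=17
(0, 5): arr[0]=19 > arr[5]=17
(0, 6): arr[0]=19 > arr[6]=17
(0, 7): arr[0]=19 > arr[7]=1
(1, 2): arr[1]=16 > arr[2]=13
(1, 3): arr[1]=16 > arr[3]=2
(1, 7): arr[1]=16 > arr[7]=1
(2, 3): arr[2]=13 > arr[3]=2
(2, 7): arr[2]=13 > arr[7]=1
(3, 7): arr[3]=2 > arr[7]=1
(4, 7): arr[4]=17 > arr[7]=1
(5, 7): arr[5]=17 > arr[7]=1
(6, 7): arr[6]=17 > arr[7]=1

Total inversions: 16

The array has 16 inversion(s): (0,1), (0,2), (0,3), (0,4), (0,5), (0,6), (0,7), (1,2), (1,3), (1,7), (2,3), (2,7), (3,7), (4,7), (5,7), (6,7). Each pair (i,j) satisfies i < j and arr[i] > arr[j].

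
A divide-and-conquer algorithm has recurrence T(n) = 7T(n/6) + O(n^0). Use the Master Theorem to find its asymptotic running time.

Master Theorem for T(n) = 7T(n/6) + O(n^0):

a = 7, b = 6, c = 0
log_b(a) = log_6(7) = 1.0860

Case 1: c = 0 < log_6(7) = 1.0860
T(n) = O(n^(log_6 7))

For T(n) = 7T(n/6) + O(n^0): log_6(7) = 1.0860. This is Case 1 of the Master Theorem (c < log_b(a), work dominated by leaves), giving O(n^(log_6 7)).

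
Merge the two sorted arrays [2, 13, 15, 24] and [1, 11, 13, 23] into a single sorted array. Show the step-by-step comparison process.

Merging process:

Compare 2 vs 1: take 1 from right. Merged: [1]
Compare 2 vs 11: take 2 from left. Merged: [1, 2]
Compare 13 vs 11: take 11 from right. Merged: [1, 2, 11]
Compare 13 vs 13: take 13 from left. Merged: [1, 2, 11, 13]
Compare 15 vs 13: take 13 from right. Merged: [1, 2, 11, 13, 13]
Compare 15 vs 23: take 15 from left. Merged: [1, 2, 11, 13, 13, 15]
Compare 24 vs 23: take 23 from right. Merged: [1, 2, 11, 13, 13, 15, 23]
Append remaining from left: [24]. Merged: [1, 2, 11, 13, 13, 15, 23, 24]

Final merged array: [1, 2, 11, 13, 13, 15, 23, 24]
Total comparisons: 7

The merged array is [1, 2, 11, 13, 13, 15, 23, 24], requiring 7 comparisons. The merge step runs in O(n) time where n is the total number of elements.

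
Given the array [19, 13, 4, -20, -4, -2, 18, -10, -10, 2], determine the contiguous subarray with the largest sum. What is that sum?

Using Kadane's algorithm on [19, 13, 4, -20, -4, -2, 18, -10, -10, 2]:

Scanning through the array:
Position 1 (value 13): max_ending_here = 32, max_so_far = 32
Position 2 (value 4): max_ending_here = 36, max_so_far = 36
Position 3 (value -20): max_ending_here = 16, max_so_far = 36
Position 4 (value -4): max_ending_here = 12, max_so_far = 36
Position 5 (value -2): max_ending_here = 10, max_so_far = 36
Position 6 (value 18): max_ending_here = 28, max_so_far = 36
Position 7 (value -10): max_ending_here = 18, max_so_far = 36
Position 8 (value -10): max_ending_here = 8, max_so_far = 36
Position 9 (value 2): max_ending_here = 10, max_so_far = 36

Maximum subarray: [19, 13, 4]
Maximum sum: 36

The maximum subarray is [19, 13, 4] with sum 36. This subarray runs from index 0 to index 2.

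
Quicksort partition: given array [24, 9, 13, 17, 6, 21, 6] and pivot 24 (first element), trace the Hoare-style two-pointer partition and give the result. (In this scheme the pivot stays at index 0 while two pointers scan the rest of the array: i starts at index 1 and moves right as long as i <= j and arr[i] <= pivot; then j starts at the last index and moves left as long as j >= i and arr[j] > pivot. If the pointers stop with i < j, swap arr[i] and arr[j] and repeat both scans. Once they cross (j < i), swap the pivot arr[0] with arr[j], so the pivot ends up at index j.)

Hoare-style two-pointer partition with pivot = 24:

Initial array: [24, 9, 13, 17, 6, 21, 6]

Pointers start at i = 1, j = 6.
i ends at 7, j ends at 6: the pointers have crossed (j < i), so scanning stops.

Swap pivot arr[0] with arr[6] to place pivot at position 6: [6, 9, 13, 17, 6, 21, 24]
Pivot position: 6

After partitioning with pivot 24, the array becomes [6, 9, 13, 17, 6, 21, 24]. The pivot is placed at index 6. All elements to the left of the pivot are <= 24, and all elements to the right are > 24.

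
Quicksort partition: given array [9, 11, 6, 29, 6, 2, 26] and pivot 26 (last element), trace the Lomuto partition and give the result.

Lomuto partition with pivot = 26:

Initial array: [9, 11, 6, 29, 6, 2, 26]

arr[0]=9 <= 26: swap with position 0, array becomes [9, 11, 6, 29, 6, 2, 26]
arr[1]=11 <= 26: swap with position 1, array becomes [9, 11, 6, 29, 6, 2, 26]
arr[2]=6 <= 26: swap with position 2, array becomes [9, 11, 6, 29, 6, 2, 26]
arr[3]=29 > 26: no swap
arr[4]=6 <= 26: swap with position 3, array becomes [9, 11, 6, 6, 29, 2, 26]
arr[5]=2 <= 26: swap with position 4, array becomes [9, 11, 6, 6, 2, 29, 26]

Place pivot at position 5: [9, 11, 6, 6, 2, 26, 29]
Pivot position: 5

After partitioning with pivot 26, the array becomes [9, 11, 6, 6, 2, 26, 29]. The pivot is placed at index 5. All elements to the left of the pivot are <= 26, and all elements to the right are > 26.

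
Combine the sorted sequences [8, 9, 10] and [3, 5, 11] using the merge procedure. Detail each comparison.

Merging process:

Compare 8 vs 3: take 3 from right. Merged: [3]
Compare 8 vs 5: take 5 from right. Merged: [3, 5]
Compare 8 vs 11: take 8 from left. Merged: [3, 5, 8]
Compare 9 vs 11: take 9 from left. Merged: [3, 5, 8, 9]
Compare 10 vs 11: take 10 from left. Merged: [3, 5, 8, 9, 10]
Append remaining from right: [11]. Merged: [3, 5, 8, 9, 10, 11]

Final merged array: [3, 5, 8, 9, 10, 11]
Total comparisons: 5

The merged array is [3, 5, 8, 9, 10, 11], requiring 5 comparisons. The merge step runs in O(n) time where n is the total number of elements.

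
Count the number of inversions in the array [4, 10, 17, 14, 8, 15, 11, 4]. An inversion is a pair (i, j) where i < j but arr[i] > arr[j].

Finding inversions in [4, 10, 17, 14, 8, 15, 11, 4]:

(1, 4): arr[1]=10 > arr[4]=8
(1, 7): arr[1]=10 > arr[7]=4
(2, 3): arr[2]=17 > arr[3]=14
(2, 4): arr[2]=17 > arr[4]=8
(2, 5): arr[2]=17 > arr[5]=15
(2, 6): arr[2]=17 > arr[6]=11
(2, 7): arr[2]=17 > arr[7]=4
(3, 4): arr[3]=14 > arr[4]=8
(3, 6): arr[3]=14 > arr[6]=11
(3, 7): arr[3]=14 > arr[7]=4
(4, 7): arr[4]=8 > arr[7]=4
(5, 6): arr[5]=15 > arr[6]=11
(5, 7): arr[5]=15 > arr[7]=4
(6, 7): arr[6]=11 > arr[7]=4

Total inversions: 14

The array has 14 inversion(s): (1,4), (1,7), (2,3), (2,4), (2,5), (2,6), (2,7), (3,4), (3,6), (3,7), (4,7), (5,6), (5,7), (6,7). Each pair (i,j) satisfies i < j and arr[i] > arr[j].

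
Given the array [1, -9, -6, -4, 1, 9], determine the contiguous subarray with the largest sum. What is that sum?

Using Kadane's algorithm on [1, -9, -6, -4, 1, 9]:

Scanning through the array:
Position 1 (value -9): max_ending_here = -8, max_so_far = 1
Position 2 (value -6): max_ending_here = -6, max_so_far = 1
Position 3 (value -4): max_ending_here = -4, max_so_far = 1
Position 4 (value 1): max_ending_here = 1, max_so_far = 1
Position 5 (value 9): max_ending_here = 10, max_so_far = 10

Maximum subarray: [1, 9]
Maximum sum: 10

The maximum subarray is [1, 9] with sum 10. This subarray runs from index 4 to index 5.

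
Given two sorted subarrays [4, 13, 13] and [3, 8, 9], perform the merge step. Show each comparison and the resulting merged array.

Merging process:

Compare 4 vs 3: take 3 from right. Merged: [3]
Compare 4 vs 8: take 4 from left. Merged: [3, 4]
Compare 13 vs 8: take 8 from right. Merged: [3, 4, 8]
Compare 13 vs 9: take 9 from right. Merged: [3, 4, 8, 9]
Append remaining from left: [13, 13]. Merged: [3, 4, 8, 9, 13, 13]

Final merged array: [3, 4, 8, 9, 13, 13]
Total comparisons: 4

The merged array is [3, 4, 8, 9, 13, 13], requiring 4 comparisons. The merge step runs in O(n) time where n is the total number of elements.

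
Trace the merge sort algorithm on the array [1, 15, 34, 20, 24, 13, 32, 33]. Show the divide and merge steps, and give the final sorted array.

Merge sort trace:

Split: [1, 15, 34, 20, 24, 13, 32, 33] -> [1, 15, 34, 20] and [24, 13, 32, 33]
  Split: [1, 15, 34, 20] -> [1, 15] and [34, 20]
    Split: [1, 15] -> [1] and [15]
    Merge: [1] + [15] -> [1, 15]
    Split: [34, 20] -> [34] and [20]
    Merge: [34] + [20] -> [20, 34]
  Merge: [1, 15] + [20, 34] -> [1, 15, 20, 34]
  Split: [24, 13, 32, 33] -> [24, 13] and [32, 33]
    Split: [24, 13] -> [24] and [13]
    Merge: [24] + [13] -> [13, 24]
    Split: [32, 33] -> [32] and [33]
    Merge: [32] + [33] -> [32, 33]
  Merge: [13, 24] + [32, 33] -> [13, 24, 32, 33]
Merge: [1, 15, 20, 34] + [13, 24, 32, 33] -> [1, 13, 15, 20, 24, 32, 33, 34]

Final sorted array: [1, 13, 15, 20, 24, 32, 33, 34]

The merge sort proceeds by recursively splitting the array and merging sorted halves.
After all merges, the sorted array is [1, 13, 15, 20, 24, 32, 33, 34].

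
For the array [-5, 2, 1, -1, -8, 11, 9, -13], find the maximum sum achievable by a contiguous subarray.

Using Kadane's algorithm on [-5, 2, 1, -1, -8, 11, 9, -13]:

Scanning through the array:
Position 1 (value 2): max_ending_here = 2, max_so_far = 2
Position 2 (value 1): max_ending_here = 3, max_so_far = 3
Position 3 (value -1): max_ending_here = 2, max_so_far = 3
Position 4 (value -8): max_ending_here = -6, max_so_far = 3
Position 5 (value 11): max_ending_here = 11, max_so_far = 11
Position 6 (value 9): max_ending_here = 20, max_so_far = 20
Position 7 (value -13): max_ending_here = 7, max_so_far = 20

Maximum subarray: [11, 9]
Maximum sum: 20

The maximum subarray is [11, 9] with sum 20. This subarray runs from index 5 to index 6.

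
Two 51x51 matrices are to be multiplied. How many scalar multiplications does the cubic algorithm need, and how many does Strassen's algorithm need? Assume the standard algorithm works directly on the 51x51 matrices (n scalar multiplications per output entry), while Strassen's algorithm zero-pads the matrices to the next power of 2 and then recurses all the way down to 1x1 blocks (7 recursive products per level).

Matrix multiplication for 51x51 matrices:

Strassen's algorithm requires power-of-2 dimensions. Pad 51x51 to 64x64 (next power of 2).

Standard algorithm: 51^3 = 132651 multiplications
Strassen's algorithm: 7^(log2(64)) = 7^6 = 117649 multiplications
Savings: 132651 - 117649 = 15002 multiplications

Standard: 132651 multiplications (51^3). Strassen: 117649 multiplications (7^6, after padding to 64x64). Strassen reduces 8 recursive multiplications to 7 at each level.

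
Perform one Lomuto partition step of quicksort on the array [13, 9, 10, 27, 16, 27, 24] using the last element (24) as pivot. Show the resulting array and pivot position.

Lomuto partition with pivot = 24:

Initial array: [13, 9, 10, 27, 16, 27, 24]

arr[0]=13 <= 24: swap with position 0, array becomes [13, 9, 10, 27, 16, 27, 24]
arr[1]=9 <= 24: swap with position 1, array becomes [13, 9, 10, 27, 16, 27, 24]
arr[2]=10 <= 24: swap with position 2, array becomes [13, 9, 10, 27, 16, 27, 24]
arr[3]=27 > 24: no swap
arr[4]=16 <= 24: swap with position 3, array becomes [13, 9, 10, 16, 27, 27, 24]
arr[5]=27 > 24: no swap

Place pivot at position 4: [13, 9, 10, 16, 24, 27, 27]
Pivot position: 4

After partitioning with pivot 24, the array becomes [13, 9, 10, 16, 24, 27, 27]. The pivot is placed at index 4. All elements to the left of the pivot are <= 24, and all elements to the right are > 24.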